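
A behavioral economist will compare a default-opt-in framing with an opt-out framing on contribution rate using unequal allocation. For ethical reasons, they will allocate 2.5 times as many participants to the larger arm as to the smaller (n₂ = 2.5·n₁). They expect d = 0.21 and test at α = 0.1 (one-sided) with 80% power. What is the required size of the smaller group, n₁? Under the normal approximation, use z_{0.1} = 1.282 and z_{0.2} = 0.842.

With allocation ratio k = n₂/n₁ = 2.5, Var(x̄₁−x̄₂) = σ²(1/n₁ + 1/(k·n₁)) = σ²·(k+1)/(k·n₁).
So n₁ = (1 + 1/k)·((z_{α} + z_β)/d)² = 1.400 × (2.124/0.21)².
n₁ = 1.400 × 102.30 = 143.2.
Round up: n₁ = 144, giving n₂ = 2.5 × 144 = 360.

n₁ = 144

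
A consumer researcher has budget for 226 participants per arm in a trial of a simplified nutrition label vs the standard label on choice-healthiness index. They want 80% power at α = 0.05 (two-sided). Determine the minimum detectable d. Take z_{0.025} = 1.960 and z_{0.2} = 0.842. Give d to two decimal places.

For two independent groups of n = 226 each: d_min = (z_{α/2} + z_β)·√(2/n).
z-sum = 1.960 + 0.842 = 2.802.
d_min = 2.802 × √(2/226) = 2.802 × 0.0941 = 0.264.

d_min ≈ 0.26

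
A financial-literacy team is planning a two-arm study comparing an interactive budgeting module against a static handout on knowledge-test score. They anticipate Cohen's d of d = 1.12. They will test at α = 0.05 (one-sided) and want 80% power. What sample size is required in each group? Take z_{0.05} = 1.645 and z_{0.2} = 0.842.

n = 10 per group

For two independent groups with equal n: n = 2·((z_{α} + z_β) / d)².
z_{α} + z_β = 1.645 + 0.842 = 2.487.
n = 2 × (2.487 / 1.12)² = 2 × 2.221² = 2 × 4.93 = 9.9.
Round up to the next whole participant.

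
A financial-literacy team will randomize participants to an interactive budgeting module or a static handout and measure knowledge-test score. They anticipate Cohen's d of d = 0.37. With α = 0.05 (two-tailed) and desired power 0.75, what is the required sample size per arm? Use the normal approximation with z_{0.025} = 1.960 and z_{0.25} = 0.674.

For two independent groups with equal n: n = 2·((z_{α/2} + z_β) / d)².
z_{α/2} + z_β = 1.960 + 0.674 = 2.634.
n = 2 × (2.634 / 0.37)² = 2 × 7.119² = 2 × 50.68 = 101.4.
Round up to the next whole participant.

n = 102 per group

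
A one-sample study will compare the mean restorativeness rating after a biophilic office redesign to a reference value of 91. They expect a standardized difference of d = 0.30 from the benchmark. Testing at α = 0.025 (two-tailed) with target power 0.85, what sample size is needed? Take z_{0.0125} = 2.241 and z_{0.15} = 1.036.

n = 120

For a one-sample test: n = ((z_{α/2} + z_β) / d)².
z_{α/2} + z_β = 2.241 + 1.036 = 3.277.
n = (3.277 / 0.30)² = 10.923² = 119.32.
Round up.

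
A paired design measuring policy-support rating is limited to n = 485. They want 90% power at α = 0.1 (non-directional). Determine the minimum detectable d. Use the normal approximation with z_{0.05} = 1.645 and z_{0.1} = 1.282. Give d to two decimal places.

For a single sample (or paired design) of n = 485: d_min = (z_{α/2} + z_β)/√n.
z-sum = 1.645 + 1.282 = 2.927.
d_min = 2.927 / √485 = 2.927 / 22.023 = 0.133.

d_min ≈ 0.13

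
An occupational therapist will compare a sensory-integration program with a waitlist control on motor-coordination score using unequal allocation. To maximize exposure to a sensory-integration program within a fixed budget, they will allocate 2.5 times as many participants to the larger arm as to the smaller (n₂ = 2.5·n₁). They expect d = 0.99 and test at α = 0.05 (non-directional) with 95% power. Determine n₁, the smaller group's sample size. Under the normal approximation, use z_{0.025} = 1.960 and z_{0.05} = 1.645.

n₁ = 19

With allocation ratio k = n₂/n₁ = 2.5, Var(x̄₁−x̄₂) = σ²(1/n₁ + 1/(k·n₁)) = σ²·(k+1)/(k·n₁).
So n₁ = (1 + 1/k)·((z_{α/2} + z_β)/d)² = 1.400 × (3.605/0.99)².
n₁ = 1.400 × 13.26 = 18.6.
Round up: n₁ = 19, giving n₂ = ⌈2.5 × 19⌉ = ⌈47.5⌉ = 48.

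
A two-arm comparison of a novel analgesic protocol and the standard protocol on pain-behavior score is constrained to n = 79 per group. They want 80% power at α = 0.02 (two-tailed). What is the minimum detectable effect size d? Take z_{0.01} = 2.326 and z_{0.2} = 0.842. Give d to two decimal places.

For two independent groups of n = 79 each: d_min = (z_{α/2} + z_β)·√(2/n).
z-sum = 2.326 + 0.842 = 3.168.
d_min = 3.168 × √(2/79) = 3.168 × 0.1591 = 0.504.

d_min ≈ 0.50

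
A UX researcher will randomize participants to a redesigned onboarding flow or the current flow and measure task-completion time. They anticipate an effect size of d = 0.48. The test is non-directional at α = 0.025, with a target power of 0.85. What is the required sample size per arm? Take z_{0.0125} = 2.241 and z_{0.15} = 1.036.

n = 94 per group

For two independent groups with equal n: n = 2·((z_{α/2} + z_β) / d)².
z_{α/2} + z_β = 2.241 + 1.036 = 3.277.
n = 2 × (3.277 / 0.48)² = 2 × 6.827² = 2 × 46.61 = 93.2.
Round up to the next whole participant.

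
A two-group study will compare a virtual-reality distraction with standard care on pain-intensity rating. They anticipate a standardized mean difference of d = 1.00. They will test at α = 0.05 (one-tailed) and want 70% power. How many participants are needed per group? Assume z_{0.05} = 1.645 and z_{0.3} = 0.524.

n = 10 per group

For two independent groups with equal n: n = 2·((z_{α} + z_β) / d)².
z_{α} + z_β = 1.645 + 0.524 = 2.169.
n = 2 × (2.169 / 1.00)² = 2 × 2.169² = 2 × 4.70 = 9.4.
Round up to the next whole participant.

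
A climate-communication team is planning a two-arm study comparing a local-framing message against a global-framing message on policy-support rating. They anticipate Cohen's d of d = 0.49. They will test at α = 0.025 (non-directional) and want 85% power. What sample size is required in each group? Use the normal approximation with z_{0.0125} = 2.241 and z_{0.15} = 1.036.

n = 90 per group

For two independent groups with equal n: n = 2·((z_{α/2} + z_β) / d)².
z_{α/2} + z_β = 2.241 + 1.036 = 3.277.
n = 2 × (3.277 / 0.49)² = 2 × 6.688² = 2 × 44.73 = 89.5.
Round up to the next whole participant.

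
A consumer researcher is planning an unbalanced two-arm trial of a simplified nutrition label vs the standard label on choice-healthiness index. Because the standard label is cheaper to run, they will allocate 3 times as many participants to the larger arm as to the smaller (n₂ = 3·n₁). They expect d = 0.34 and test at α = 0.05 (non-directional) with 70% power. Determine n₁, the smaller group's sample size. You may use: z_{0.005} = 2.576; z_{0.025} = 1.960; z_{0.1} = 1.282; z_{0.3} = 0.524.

n₁ = 72

With allocation ratio k = n₂/n₁ = 3, Var(x̄₁−x̄₂) = σ²(1/n₁ + 1/(k·n₁)) = σ²·(k+1)/(k·n₁).
So n₁ = (1 + 1/k)·((z_{α/2} + z_β)/d)² = 1.333 × (2.484/0.34)².
n₁ = 1.333 × 53.38 = 71.2.
Round up: n₁ = 72, giving n₂ = 3 × 72 = 216.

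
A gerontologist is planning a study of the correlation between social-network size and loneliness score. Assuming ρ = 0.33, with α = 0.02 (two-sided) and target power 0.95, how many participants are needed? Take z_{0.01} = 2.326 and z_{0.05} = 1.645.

Fisher's z: C = ½·ln((1+r)/(1−r)) = ½·ln(1.9851) = 0.3428.
n = ((z_{α/2} + z_β)/C)² + 3.
(2.326 + 1.645) / 0.3428 = 3.971 / 0.3428 = 11.584.
n = 11.584² + 3 = 134.19 + 3 = 137.2.
Round up.

n = 138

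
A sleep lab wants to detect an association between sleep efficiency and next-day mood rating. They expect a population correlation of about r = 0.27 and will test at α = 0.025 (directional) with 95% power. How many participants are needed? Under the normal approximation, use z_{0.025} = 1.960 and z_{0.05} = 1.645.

n = 173

Fisher's z: C = ½·ln((1+r)/(1−r)) = ½·ln(1.7397) = 0.2769.
n = ((z_{α} + z_β)/C)² + 3.
(1.960 + 1.645) / 0.2769 = 3.605 / 0.2769 = 13.019.
n = 13.019² + 3 = 169.50 + 3 = 172.5.
Round up.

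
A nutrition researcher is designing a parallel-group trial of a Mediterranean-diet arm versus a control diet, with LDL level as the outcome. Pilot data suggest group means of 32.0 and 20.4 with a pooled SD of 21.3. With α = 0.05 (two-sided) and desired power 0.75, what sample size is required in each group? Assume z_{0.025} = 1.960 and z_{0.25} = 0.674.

Cohen's d = |M₁ − M₂| / SD_pooled = |32.0 − 20.4| / 21.3 = 11.6 / 21.3 = 0.545.
For two independent groups with equal n: n = 2·((z_{α/2} + z_β) / d)².
z_{α/2} + z_β = 1.960 + 0.674 = 2.634.
n = 2 × (2.634 / 0.545)² = 2 × 4.833² = 2 × 23.36 = 46.7.
Round up to the next whole participant.

n = 47 per group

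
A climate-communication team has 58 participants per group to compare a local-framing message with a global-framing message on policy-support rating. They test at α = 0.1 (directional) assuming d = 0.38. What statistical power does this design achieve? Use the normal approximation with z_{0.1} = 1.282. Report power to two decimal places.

power ≈ 0.78

For two equal groups, power = Φ(d·√(n/2) − z_{α}).
d·√(n/2) = 0.38 × √(58/2) = 0.38 × 5.385 = 2.046.
z_β = 2.046 − 1.282 = 0.764.
Power = Φ(0.764) = 0.778.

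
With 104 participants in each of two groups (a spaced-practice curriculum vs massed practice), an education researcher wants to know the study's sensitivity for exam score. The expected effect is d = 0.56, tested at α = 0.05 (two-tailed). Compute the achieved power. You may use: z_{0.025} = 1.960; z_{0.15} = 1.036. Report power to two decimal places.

For two equal groups, power = Φ(d·√(n/2) − z_{α/2}).
d·√(n/2) = 0.56 × √(104/2) = 0.56 × 7.211 = 4.038.
z_β = 4.038 − 1.960 = 2.078.
Power = Φ(2.078) = 0.981.

power ≈ 0.98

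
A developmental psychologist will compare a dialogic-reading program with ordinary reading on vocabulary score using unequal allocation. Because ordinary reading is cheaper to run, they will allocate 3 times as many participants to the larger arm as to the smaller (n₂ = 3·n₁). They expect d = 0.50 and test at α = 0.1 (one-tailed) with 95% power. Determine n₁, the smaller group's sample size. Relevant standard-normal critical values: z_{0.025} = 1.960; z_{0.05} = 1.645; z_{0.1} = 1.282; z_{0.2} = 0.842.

n₁ = 46

With allocation ratio k = n₂/n₁ = 3, Var(x̄₁−x̄₂) = σ²(1/n₁ + 1/(k·n₁)) = σ²·(k+1)/(k·n₁).
So n₁ = (1 + 1/k)·((z_{α} + z_β)/d)² = 1.333 × (2.927/0.50)².
n₁ = 1.333 × 34.27 = 45.7.
Round up: n₁ = 46, giving n₂ = 3 × 46 = 138.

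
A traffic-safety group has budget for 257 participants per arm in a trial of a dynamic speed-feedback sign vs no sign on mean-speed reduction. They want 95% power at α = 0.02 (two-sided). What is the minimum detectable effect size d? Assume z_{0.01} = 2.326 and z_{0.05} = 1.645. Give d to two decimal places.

For two independent groups of n = 257 each: d_min = (z_{α/2} + z_β)·√(2/n).
z-sum = 2.326 + 1.645 = 3.971.
d_min = 3.971 × √(2/257) = 3.971 × 0.0882 = 0.350.

d_min ≈ 0.35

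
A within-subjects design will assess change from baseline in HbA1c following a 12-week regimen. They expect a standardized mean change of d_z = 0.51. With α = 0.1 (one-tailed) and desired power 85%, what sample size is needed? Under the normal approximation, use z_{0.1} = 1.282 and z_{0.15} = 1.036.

n = 21 pairs

For a paired (one-sample on differences) test: n = ((z_{α} + z_β) / d)².
z_{α} + z_β = 1.282 + 1.036 = 2.318.
n = (2.318 / 0.51)² = 4.545² = 20.66.
Round up.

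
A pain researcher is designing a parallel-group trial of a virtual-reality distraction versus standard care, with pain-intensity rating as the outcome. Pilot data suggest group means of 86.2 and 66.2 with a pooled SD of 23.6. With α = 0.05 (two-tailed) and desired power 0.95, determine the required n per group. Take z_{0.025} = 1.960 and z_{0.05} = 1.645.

n = 37 per group

Cohen's d = |M₁ − M₂| / SD_pooled = |86.2 − 66.2| / 23.6 = 20.0 / 23.6 = 0.847.
For two independent groups with equal n: n = 2·((z_{α/2} + z_β) / d)².
z_{α/2} + z_β = 1.960 + 1.645 = 3.605.
n = 2 × (3.605 / 0.847)² = 2 × 4.256² = 2 × 18.12 = 36.2.
Round up to the next whole participant.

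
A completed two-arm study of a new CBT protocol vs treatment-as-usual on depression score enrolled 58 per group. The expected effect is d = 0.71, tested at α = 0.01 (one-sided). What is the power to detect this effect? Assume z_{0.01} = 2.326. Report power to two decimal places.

For two equal groups, power = Φ(d·√(n/2) − z_{α}).
d·√(n/2) = 0.71 × √(58/2) = 0.71 × 5.385 = 3.823.
z_β = 3.823 − 2.326 = 1.497.
Power = Φ(1.497) = 0.933.

power ≈ 0.93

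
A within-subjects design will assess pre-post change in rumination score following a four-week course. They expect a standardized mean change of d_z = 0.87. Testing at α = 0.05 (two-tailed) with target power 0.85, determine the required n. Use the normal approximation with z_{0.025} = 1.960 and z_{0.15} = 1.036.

n = 12 pairs

For a paired (one-sample on differences) test: n = ((z_{α/2} + z_β) / d)².
z_{α/2} + z_β = 1.960 + 1.036 = 2.996.
n = (2.996 / 0.87)² = 3.444² = 11.86.
Round up.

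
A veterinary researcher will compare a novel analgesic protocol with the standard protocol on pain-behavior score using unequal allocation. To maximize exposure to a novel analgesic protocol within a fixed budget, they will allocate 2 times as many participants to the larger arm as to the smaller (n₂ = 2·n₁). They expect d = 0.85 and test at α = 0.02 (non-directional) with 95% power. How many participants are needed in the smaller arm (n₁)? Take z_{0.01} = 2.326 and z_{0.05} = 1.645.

With allocation ratio k = n₂/n₁ = 2, Var(x̄₁−x̄₂) = σ²(1/n₁ + 1/(k·n₁)) = σ²·(k+1)/(k·n₁).
So n₁ = (1 + 1/k)·((z_{α/2} + z_β)/d)² = 1.500 × (3.971/0.85)².
n₁ = 1.500 × 21.83 = 32.7.
Round up: n₁ = 33, giving n₂ = 2 × 33 = 66.

n₁ = 33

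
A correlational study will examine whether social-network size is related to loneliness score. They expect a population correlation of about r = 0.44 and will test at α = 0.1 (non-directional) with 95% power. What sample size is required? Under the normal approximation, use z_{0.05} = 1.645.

n = 52

Fisher's z: C = ½·ln((1+r)/(1−r)) = ½·ln(2.5714) = 0.4722.
n = ((z_{α/2} + z_β)/C)² + 3.
(1.645 + 1.645) / 0.4722 = 3.290 / 0.4722 = 6.967.
n = 6.967² + 3 = 48.54 + 3 = 51.5.
Round up.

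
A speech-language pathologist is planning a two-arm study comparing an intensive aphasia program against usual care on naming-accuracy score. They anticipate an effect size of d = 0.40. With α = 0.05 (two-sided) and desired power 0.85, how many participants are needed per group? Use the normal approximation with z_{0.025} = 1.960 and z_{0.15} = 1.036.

n = 113 per group

For two independent groups with equal n: n = 2·((z_{α/2} + z_β) / d)².
z_{α/2} + z_β = 1.960 + 1.036 = 2.996.
n = 2 × (2.996 / 0.40)² = 2 × 7.490² = 2 × 56.10 = 112.2.
Round up to the next whole participant.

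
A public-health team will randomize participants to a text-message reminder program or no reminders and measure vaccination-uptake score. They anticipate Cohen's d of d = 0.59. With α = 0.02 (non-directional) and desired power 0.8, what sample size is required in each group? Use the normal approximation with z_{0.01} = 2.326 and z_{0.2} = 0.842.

n = 58 per group

For two independent groups with equal n: n = 2·((z_{α/2} + z_β) / d)².
z_{α/2} + z_β = 2.326 + 0.842 = 3.168.
n = 2 × (3.168 / 0.59)² = 2 × 5.369² = 2 × 28.83 = 57.7.
Round up to the next whole participant.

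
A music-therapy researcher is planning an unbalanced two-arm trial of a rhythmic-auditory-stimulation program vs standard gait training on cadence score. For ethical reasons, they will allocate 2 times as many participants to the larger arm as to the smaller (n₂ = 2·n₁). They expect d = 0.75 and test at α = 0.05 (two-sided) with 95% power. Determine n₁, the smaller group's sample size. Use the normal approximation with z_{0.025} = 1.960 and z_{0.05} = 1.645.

With allocation ratio k = n₂/n₁ = 2, Var(x̄₁−x̄₂) = σ²(1/n₁ + 1/(k·n₁)) = σ²·(k+1)/(k·n₁).
So n₁ = (1 + 1/k)·((z_{α/2} + z_β)/d)² = 1.500 × (3.605/0.75)².
n₁ = 1.500 × 23.10 = 34.7.
Round up: n₁ = 35, giving n₂ = 2 × 35 = 70.

n₁ = 35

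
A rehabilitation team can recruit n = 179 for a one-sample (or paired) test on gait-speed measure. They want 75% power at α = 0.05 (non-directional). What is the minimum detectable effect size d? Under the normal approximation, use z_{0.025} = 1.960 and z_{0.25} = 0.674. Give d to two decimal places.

For a single sample (or paired design) of n = 179: d_min = (z_{α/2} + z_β)/√n.
z-sum = 1.960 + 0.674 = 2.634.
d_min = 2.634 / √179 = 2.634 / 13.379 = 0.197.

d_min ≈ 0.20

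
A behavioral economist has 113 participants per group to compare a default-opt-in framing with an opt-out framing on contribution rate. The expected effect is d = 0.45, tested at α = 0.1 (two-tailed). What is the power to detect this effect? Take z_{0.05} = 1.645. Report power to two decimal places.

For two equal groups, power = Φ(d·√(n/2) − z_{α/2}).
d·√(n/2) = 0.45 × √(113/2) = 0.45 × 7.517 = 3.382.
z_β = 3.382 − 1.645 = 1.737.
Power = Φ(1.737) = 0.959.

power ≈ 0.96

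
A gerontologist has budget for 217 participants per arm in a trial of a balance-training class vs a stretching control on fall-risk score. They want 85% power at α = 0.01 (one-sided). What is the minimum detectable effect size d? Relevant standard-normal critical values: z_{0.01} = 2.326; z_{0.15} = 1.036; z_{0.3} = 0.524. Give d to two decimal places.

d_min ≈ 0.32

For two independent groups of n = 217 each: d_min = (z_{α} + z_β)·√(2/n).
z-sum = 2.326 + 1.036 = 3.362.
d_min = 3.362 × √(2/217) = 3.362 × 0.0960 = 0.323.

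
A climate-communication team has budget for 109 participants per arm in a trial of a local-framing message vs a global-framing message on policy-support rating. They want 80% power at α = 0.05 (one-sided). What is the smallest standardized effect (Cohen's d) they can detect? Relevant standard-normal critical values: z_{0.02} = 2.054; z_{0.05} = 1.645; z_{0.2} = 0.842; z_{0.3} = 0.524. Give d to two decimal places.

For two independent groups of n = 109 each: d_min = (z_{α} + z_β)·√(2/n).
z-sum = 1.645 + 0.842 = 2.487.
d_min = 2.487 × √(2/109) = 2.487 × 0.1355 = 0.337.

d_min ≈ 0.34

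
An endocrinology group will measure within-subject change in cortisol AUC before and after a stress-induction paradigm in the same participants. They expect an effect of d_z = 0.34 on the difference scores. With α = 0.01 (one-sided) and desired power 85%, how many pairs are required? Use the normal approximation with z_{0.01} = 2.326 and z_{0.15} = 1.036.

n = 98 pairs

For a paired (one-sample on differences) test: n = ((z_{α} + z_β) / d)².
z_{α} + z_β = 2.326 + 1.036 = 3.362.
n = (3.362 / 0.34)² = 9.888² = 97.78.
Round up.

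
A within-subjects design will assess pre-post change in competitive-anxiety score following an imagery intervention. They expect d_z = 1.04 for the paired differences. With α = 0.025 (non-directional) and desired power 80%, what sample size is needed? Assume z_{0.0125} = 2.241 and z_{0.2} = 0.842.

For a paired (one-sample on differences) test: n = ((z_{α/2} + z_β) / d)².
z_{α/2} + z_β = 2.241 + 0.842 = 3.083.
n = (3.083 / 1.04)² = 2.964² = 8.79.
Round up.

n = 9 pairs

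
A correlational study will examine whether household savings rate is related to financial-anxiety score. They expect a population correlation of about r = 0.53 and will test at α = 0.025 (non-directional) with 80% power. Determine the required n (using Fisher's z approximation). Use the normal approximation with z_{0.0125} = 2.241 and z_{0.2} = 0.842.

n = 31

Fisher's z: C = ½·ln((1+r)/(1−r)) = ½·ln(3.2553) = 0.5901.
n = ((z_{α/2} + z_β)/C)² + 3.
(2.241 + 0.842) / 0.5901 = 3.083 / 0.5901 = 5.225.
n = 5.225² + 3 = 27.30 + 3 = 30.3.
Round up.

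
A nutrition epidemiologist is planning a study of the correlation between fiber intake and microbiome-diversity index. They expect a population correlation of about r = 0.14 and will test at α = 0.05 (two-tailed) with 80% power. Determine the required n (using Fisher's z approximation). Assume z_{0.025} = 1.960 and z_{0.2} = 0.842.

Fisher's z: C = ½·ln((1+r)/(1−r)) = ½·ln(1.3256) = 0.1409.
n = ((z_{α/2} + z_β)/C)² + 3.
(1.960 + 0.842) / 0.1409 = 2.802 / 0.1409 = 19.886.
n = 19.886² + 3 = 395.47 + 3 = 398.5.
Round up.

n = 399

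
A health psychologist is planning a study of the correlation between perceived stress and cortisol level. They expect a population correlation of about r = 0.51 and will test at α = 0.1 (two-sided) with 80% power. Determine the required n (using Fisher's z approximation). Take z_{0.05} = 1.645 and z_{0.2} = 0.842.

n = 23

Fisher's z: C = ½·ln((1+r)/(1−r)) = ½·ln(3.0816) = 0.5627.
n = ((z_{α/2} + z_β)/C)² + 3.
(1.645 + 0.842) / 0.5627 = 2.487 / 0.5627 = 4.420.
n = 4.420² + 3 = 19.53 + 3 = 22.5.
Round up.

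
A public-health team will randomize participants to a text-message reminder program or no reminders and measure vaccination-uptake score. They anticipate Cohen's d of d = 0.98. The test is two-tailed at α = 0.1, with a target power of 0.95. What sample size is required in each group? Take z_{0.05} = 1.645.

For two independent groups with equal n: n = 2·((z_{α/2} + z_β) / d)².
z_{α/2} + z_β = 1.645 + 1.645 = 3.290.
n = 2 × (3.290 / 0.98)² = 2 × 3.357² = 2 × 11.27 = 22.5.
Round up to the next whole participant.

n = 23 per group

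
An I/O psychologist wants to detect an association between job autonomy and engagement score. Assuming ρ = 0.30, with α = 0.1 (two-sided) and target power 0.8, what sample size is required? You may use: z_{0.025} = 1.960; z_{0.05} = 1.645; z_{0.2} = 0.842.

n = 68

Fisher's z: C = ½·ln((1+r)/(1−r)) = ½·ln(1.8571) = 0.3095.
n = ((z_{α/2} + z_β)/C)² + 3.
(1.645 + 0.842) / 0.3095 = 2.487 / 0.3095 = 8.036.
n = 8.036² + 3 = 64.57 + 3 = 67.6.
Round up.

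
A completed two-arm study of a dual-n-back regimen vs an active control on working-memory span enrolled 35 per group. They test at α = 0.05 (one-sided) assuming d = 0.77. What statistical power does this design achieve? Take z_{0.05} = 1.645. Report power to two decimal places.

power ≈ 0.94

For two equal groups, power = Φ(d·√(n/2) − z_{α}).
d·√(n/2) = 0.77 × √(35/2) = 0.77 × 4.183 = 3.221.
z_β = 3.221 − 1.645 = 1.576.
Power = Φ(1.576) = 0.943.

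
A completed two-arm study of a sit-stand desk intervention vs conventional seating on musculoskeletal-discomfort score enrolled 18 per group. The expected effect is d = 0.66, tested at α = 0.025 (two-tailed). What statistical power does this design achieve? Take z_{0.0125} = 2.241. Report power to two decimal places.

For two equal groups, power = Φ(d·√(n/2) − z_{α/2}).
d·√(n/2) = 0.66 × √(18/2) = 0.66 × 3.000 = 1.980.
z_β = 1.980 − 2.241 = -0.261.
Power = Φ(-0.261) = 0.397.

power ≈ 0.40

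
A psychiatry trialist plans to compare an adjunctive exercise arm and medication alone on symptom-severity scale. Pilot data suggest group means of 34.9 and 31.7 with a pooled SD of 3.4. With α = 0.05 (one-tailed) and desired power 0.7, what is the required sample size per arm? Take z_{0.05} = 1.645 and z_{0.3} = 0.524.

n = 11 per group

Cohen's d = |M₁ − M₂| / SD_pooled = |34.9 − 31.7| / 3.4 = 3.2 / 3.4 = 0.941.
For two independent groups with equal n: n = 2·((z_{α} + z_β) / d)².
z_{α} + z_β = 1.645 + 0.524 = 2.169.
n = 2 × (2.169 / 0.941)² = 2 × 2.305² = 2 × 5.31 = 10.6.
Round up to the next whole participant.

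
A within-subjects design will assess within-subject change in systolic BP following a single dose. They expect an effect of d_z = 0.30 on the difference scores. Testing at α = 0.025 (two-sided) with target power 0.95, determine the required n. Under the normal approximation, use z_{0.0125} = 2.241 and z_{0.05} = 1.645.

For a paired (one-sample on differences) test: n = ((z_{α/2} + z_β) / d)².
z_{α/2} + z_β = 2.241 + 1.645 = 3.886.
n = (3.886 / 0.30)² = 12.953² = 167.79.
Round up.

n = 168 pairs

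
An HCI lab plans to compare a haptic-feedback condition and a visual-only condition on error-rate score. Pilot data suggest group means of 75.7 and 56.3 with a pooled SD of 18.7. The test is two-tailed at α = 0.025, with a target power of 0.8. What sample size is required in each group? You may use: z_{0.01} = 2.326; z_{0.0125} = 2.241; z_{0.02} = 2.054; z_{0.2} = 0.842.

n = 18 per group

Cohen's d = |M₁ − M₂| / SD_pooled = |75.7 − 56.3| / 18.7 = 19.4 / 18.7 = 1.037.
For two independent groups with equal n: n = 2·((z_{α/2} + z_β) / d)².
z_{α/2} + z_β = 2.241 + 0.842 = 3.083.
n = 2 × (3.083 / 1.037)² = 2 × 2.973² = 2 × 8.84 = 17.7.
Round up to the next whole participant.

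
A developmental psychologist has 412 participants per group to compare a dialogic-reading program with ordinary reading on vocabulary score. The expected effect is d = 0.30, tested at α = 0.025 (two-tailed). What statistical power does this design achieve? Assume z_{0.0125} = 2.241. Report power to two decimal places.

For two equal groups, power = Φ(d·√(n/2) − z_{α/2}).
d·√(n/2) = 0.30 × √(412/2) = 0.30 × 14.353 = 4.306.
z_β = 4.306 − 2.241 = 2.065.
Power = Φ(2.065) = 0.981.

power ≈ 0.98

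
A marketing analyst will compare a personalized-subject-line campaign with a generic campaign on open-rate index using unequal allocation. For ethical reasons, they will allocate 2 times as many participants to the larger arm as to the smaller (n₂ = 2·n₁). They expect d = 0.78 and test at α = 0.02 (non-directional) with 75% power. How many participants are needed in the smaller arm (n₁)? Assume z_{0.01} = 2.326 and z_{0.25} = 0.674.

n₁ = 23

With allocation ratio k = n₂/n₁ = 2, Var(x̄₁−x̄₂) = σ²(1/n₁ + 1/(k·n₁)) = σ²·(k+1)/(k·n₁).
So n₁ = (1 + 1/k)·((z_{α/2} + z_β)/d)² = 1.500 × (3.000/0.78)².
n₁ = 1.500 × 14.79 = 22.2.
Round up: n₁ = 23, giving n₂ = 2 × 23 = 46.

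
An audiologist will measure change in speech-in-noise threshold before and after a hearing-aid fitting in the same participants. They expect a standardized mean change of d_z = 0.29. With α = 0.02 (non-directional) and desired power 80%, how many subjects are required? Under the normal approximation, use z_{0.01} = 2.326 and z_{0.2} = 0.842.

For a paired (one-sample on differences) test: n = ((z_{α/2} + z_β) / d)².
z_{α/2} + z_β = 2.326 + 0.842 = 3.168.
n = (3.168 / 0.29)² = 10.924² = 119.34.
Round up.

n = 120 pairs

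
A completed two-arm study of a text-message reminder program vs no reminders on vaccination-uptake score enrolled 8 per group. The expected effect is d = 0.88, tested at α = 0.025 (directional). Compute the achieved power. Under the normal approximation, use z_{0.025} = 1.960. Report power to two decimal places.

For two equal groups, power = Φ(d·√(n/2) − z_{α}).
d·√(n/2) = 0.88 × √(8/2) = 0.88 × 2.000 = 1.760.
z_β = 1.760 − 1.960 = -0.200.
Power = Φ(-0.200) = 0.421.

power ≈ 0.42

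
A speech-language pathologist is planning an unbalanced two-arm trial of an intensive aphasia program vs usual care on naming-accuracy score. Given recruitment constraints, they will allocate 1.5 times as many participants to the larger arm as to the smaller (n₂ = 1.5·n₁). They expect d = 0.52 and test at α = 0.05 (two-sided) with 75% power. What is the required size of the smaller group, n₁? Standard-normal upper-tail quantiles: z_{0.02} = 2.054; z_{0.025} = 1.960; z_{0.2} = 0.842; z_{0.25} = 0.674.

With allocation ratio k = n₂/n₁ = 1.5, Var(x̄₁−x̄₂) = σ²(1/n₁ + 1/(k·n₁)) = σ²·(k+1)/(k·n₁).
So n₁ = (1 + 1/k)·((z_{α/2} + z_β)/d)² = 1.667 × (2.634/0.52)².
n₁ = 1.667 × 25.66 = 42.8.
Round up: n₁ = 43, giving n₂ = ⌈1.5 × 43⌉ = ⌈64.5⌉ = 65.

n₁ = 43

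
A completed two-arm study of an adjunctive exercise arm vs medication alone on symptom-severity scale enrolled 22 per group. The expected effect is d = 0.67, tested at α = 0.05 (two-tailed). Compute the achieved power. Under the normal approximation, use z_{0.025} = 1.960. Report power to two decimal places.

For two equal groups, power = Φ(d·√(n/2) − z_{α/2}).
d·√(n/2) = 0.67 × √(22/2) = 0.67 × 3.317 = 2.222.
z_β = 2.222 − 1.960 = 0.262.
Power = Φ(0.262) = 0.603.

power ≈ 0.60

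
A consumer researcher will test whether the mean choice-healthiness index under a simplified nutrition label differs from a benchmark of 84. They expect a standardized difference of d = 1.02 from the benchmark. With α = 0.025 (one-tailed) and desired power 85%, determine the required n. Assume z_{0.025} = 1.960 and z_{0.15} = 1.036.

For a one-sample test: n = ((z_{α} + z_β) / d)².
z_{α} + z_β = 1.960 + 1.036 = 2.996.
n = (2.996 / 1.02)² = 2.937² = 8.63.
Round up.

n = 9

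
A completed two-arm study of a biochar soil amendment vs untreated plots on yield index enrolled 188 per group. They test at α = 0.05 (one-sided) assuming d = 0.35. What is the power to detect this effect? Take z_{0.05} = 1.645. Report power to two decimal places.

For two equal groups, power = Φ(d·√(n/2) − z_{α}).
d·√(n/2) = 0.35 × √(188/2) = 0.35 × 9.695 = 3.393.
z_β = 3.393 − 1.645 = 1.748.
Power = Φ(1.748) = 0.960.

power ≈ 0.96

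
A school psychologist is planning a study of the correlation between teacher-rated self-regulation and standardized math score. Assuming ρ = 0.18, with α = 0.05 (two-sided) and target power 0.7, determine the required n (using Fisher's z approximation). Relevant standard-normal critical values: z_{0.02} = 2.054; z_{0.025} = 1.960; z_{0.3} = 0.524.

Fisher's z: C = ½·ln((1+r)/(1−r)) = ½·ln(1.4390) = 0.1820.
n = ((z_{α/2} + z_β)/C)² + 3.
(1.960 + 0.524) / 0.1820 = 2.484 / 0.1820 = 13.648.
n = 13.648² + 3 = 186.28 + 3 = 189.3.
Round up.

n = 190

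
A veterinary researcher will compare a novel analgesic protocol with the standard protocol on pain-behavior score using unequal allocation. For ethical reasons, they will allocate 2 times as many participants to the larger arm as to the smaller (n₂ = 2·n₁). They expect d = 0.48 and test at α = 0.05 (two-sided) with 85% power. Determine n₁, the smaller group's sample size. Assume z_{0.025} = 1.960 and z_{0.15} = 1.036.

n₁ = 59

With allocation ratio k = n₂/n₁ = 2, Var(x̄₁−x̄₂) = σ²(1/n₁ + 1/(k·n₁)) = σ²·(k+1)/(k·n₁).
So n₁ = (1 + 1/k)·((z_{α/2} + z_β)/d)² = 1.500 × (2.996/0.48)².
n₁ = 1.500 × 38.96 = 58.4.
Round up: n₁ = 59, giving n₂ = 2 × 59 = 118.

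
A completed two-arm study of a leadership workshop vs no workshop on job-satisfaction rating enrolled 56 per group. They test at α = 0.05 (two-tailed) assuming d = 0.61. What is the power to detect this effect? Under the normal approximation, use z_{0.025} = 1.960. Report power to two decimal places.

power ≈ 0.90

For two equal groups, power = Φ(d·√(n/2) − z_{α/2}).
d·√(n/2) = 0.61 × √(56/2) = 0.61 × 5.292 = 3.228.
z_β = 3.228 − 1.960 = 1.268.
Power = Φ(1.268) = 0.898.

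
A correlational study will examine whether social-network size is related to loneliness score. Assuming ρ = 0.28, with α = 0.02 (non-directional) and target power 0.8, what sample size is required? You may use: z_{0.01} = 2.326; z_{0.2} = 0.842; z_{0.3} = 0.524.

Fisher's z: C = ½·ln((1+r)/(1−r)) = ½·ln(1.7778) = 0.2877.
n = ((z_{α/2} + z_β)/C)² + 3.
(2.326 + 0.842) / 0.2877 = 3.168 / 0.2877 = 11.011.
n = 11.011² + 3 = 121.25 + 3 = 124.3.
Round up.

n = 125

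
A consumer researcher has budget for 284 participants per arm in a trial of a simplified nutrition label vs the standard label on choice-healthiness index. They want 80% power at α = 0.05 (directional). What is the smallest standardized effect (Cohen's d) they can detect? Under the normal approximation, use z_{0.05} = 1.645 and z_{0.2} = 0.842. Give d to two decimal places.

For two independent groups of n = 284 each: d_min = (z_{α} + z_β)·√(2/n).
z-sum = 1.645 + 0.842 = 2.487.
d_min = 2.487 × √(2/284) = 2.487 × 0.0839 = 0.209.

d_min ≈ 0.21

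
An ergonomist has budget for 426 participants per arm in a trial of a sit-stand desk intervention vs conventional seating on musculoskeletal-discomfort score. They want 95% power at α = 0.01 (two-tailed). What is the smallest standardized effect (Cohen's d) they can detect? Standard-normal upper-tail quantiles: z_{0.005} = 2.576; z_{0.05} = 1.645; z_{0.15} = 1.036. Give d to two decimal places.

d_min ≈ 0.29

For two independent groups of n = 426 each: d_min = (z_{α/2} + z_β)·√(2/n).
z-sum = 2.576 + 1.645 = 4.221.
d_min = 4.221 × √(2/426) = 4.221 × 0.0685 = 0.289.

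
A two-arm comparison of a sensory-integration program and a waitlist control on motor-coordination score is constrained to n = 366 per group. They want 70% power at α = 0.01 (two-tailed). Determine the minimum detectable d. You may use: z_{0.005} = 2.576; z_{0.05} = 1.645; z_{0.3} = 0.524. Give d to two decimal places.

For two independent groups of n = 366 each: d_min = (z_{α/2} + z_β)·√(2/n).
z-sum = 2.576 + 0.524 = 3.100.
d_min = 3.100 × √(2/366) = 3.100 × 0.0739 = 0.229.

d_min ≈ 0.23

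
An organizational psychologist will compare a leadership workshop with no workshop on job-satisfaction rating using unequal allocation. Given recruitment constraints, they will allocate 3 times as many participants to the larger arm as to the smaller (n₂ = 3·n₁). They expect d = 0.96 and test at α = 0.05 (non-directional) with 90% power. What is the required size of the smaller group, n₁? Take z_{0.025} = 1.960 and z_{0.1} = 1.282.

With allocation ratio k = n₂/n₁ = 3, Var(x̄₁−x̄₂) = σ²(1/n₁ + 1/(k·n₁)) = σ²·(k+1)/(k·n₁).
So n₁ = (1 + 1/k)·((z_{α/2} + z_β)/d)² = 1.333 × (3.242/0.96)².
n₁ = 1.333 × 11.40 = 15.2.
Round up: n₁ = 16, giving n₂ = 3 × 16 = 48.

n₁ = 16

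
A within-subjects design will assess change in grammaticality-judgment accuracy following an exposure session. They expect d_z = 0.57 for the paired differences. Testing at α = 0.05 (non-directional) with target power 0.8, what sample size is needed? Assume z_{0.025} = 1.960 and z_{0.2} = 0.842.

n = 25 pairs

For a paired (one-sample on differences) test: n = ((z_{α/2} + z_β) / d)².
z_{α/2} + z_β = 1.960 + 0.842 = 2.802.
n = (2.802 / 0.57)² = 4.916² = 24.16.
Round up.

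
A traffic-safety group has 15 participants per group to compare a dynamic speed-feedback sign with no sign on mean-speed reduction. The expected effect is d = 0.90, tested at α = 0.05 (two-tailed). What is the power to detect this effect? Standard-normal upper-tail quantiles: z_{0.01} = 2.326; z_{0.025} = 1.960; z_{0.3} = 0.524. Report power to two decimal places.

power ≈ 0.69

For two equal groups, power = Φ(d·√(n/2) − z_{α/2}).
d·√(n/2) = 0.90 × √(15/2) = 0.90 × 2.739 = 2.465.
z_β = 2.465 − 1.960 = 0.505.
Power = Φ(0.505) = 0.693.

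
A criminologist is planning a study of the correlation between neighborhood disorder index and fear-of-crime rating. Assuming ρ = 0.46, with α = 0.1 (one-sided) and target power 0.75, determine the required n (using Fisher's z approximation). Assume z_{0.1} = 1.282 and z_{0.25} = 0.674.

n = 19

Fisher's z: C = ½·ln((1+r)/(1−r)) = ½·ln(2.7037) = 0.4973.
n = ((z_{α} + z_β)/C)² + 3.
(1.282 + 0.674) / 0.4973 = 1.956 / 0.4973 = 3.933.
n = 3.933² + 3 = 15.47 + 3 = 18.5.
Round up.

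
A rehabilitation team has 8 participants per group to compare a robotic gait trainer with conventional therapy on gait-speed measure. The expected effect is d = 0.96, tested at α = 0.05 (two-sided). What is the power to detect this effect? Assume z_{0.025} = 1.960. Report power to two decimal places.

For two equal groups, power = Φ(d·√(n/2) − z_{α/2}).
d·√(n/2) = 0.96 × √(8/2) = 0.96 × 2.000 = 1.920.
z_β = 1.920 − 1.960 = -0.040.
Power = Φ(-0.040) = 0.484.

power ≈ 0.48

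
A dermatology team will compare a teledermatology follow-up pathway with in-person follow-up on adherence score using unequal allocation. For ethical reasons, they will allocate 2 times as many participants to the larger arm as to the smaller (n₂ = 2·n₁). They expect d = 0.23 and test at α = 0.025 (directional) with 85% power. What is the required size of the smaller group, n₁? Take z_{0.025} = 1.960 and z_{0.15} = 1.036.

n₁ = 255

With allocation ratio k = n₂/n₁ = 2, Var(x̄₁−x̄₂) = σ²(1/n₁ + 1/(k·n₁)) = σ²·(k+1)/(k·n₁).
So n₁ = (1 + 1/k)·((z_{α} + z_β)/d)² = 1.500 × (2.996/0.23)².
n₁ = 1.500 × 169.68 = 254.5.
Round up: n₁ = 255, giving n₂ = 2 × 255 = 510.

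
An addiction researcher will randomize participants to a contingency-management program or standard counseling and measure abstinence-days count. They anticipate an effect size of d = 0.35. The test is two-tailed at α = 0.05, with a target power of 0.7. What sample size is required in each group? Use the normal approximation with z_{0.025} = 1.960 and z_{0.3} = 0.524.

n = 101 per group

For two independent groups with equal n: n = 2·((z_{α/2} + z_β) / d)².
z_{α/2} + z_β = 1.960 + 0.524 = 2.484.
n = 2 × (2.484 / 0.35)² = 2 × 7.097² = 2 × 50.37 = 100.7.
Round up to the next whole participant.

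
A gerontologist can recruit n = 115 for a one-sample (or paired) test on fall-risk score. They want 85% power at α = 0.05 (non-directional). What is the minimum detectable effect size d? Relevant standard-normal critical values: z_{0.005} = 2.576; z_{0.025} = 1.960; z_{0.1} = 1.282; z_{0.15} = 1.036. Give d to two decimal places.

d_min ≈ 0.28

For a single sample (or paired design) of n = 115: d_min = (z_{α/2} + z_β)/√n.
z-sum = 1.960 + 1.036 = 2.996.
d_min = 2.996 / √115 = 2.996 / 10.724 = 0.279.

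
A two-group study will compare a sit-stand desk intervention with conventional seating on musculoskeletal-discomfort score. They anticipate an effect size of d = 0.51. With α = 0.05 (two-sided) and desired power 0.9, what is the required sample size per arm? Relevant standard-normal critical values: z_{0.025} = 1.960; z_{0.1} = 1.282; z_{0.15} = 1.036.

n = 81 per group

For two independent groups with equal n: n = 2·((z_{α/2} + z_β) / d)².
z_{α/2} + z_β = 1.960 + 1.282 = 3.242.
n = 2 × (3.242 / 0.51)² = 2 × 6.357² = 2 × 40.41 = 80.8.
Round up to the next whole participant.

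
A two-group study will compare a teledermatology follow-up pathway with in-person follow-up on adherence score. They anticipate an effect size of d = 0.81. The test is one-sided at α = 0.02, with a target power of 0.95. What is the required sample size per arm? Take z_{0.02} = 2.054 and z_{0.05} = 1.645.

n = 42 per group

For two independent groups with equal n: n = 2·((z_{α} + z_β) / d)².
z_{α} + z_β = 2.054 + 1.645 = 3.699.
n = 2 × (3.699 / 0.81)² = 2 × 4.567² = 2 × 20.85 = 41.7.
Round up to the next whole participant.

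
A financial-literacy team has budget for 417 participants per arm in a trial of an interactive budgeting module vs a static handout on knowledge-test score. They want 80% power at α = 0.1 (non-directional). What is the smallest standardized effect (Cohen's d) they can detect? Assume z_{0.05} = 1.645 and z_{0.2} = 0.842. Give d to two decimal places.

d_min ≈ 0.17

For two independent groups of n = 417 each: d_min = (z_{α/2} + z_β)·√(2/n).
z-sum = 1.645 + 0.842 = 2.487.
d_min = 2.487 × √(2/417) = 2.487 × 0.0693 = 0.172.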